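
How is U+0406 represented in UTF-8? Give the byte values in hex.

D0 86

U+0406 = 0x406 = 1030 decimal. In range U+0080–U+07FF → 2-byte form: 110xxxxx 10xxxxxx.
Binary (11 bits): 10000000110.
Split 5+6: 10000 | 000110.
Byte 1: 11010000 = 0xD0.
Byte 2: 10000110 = 0x86.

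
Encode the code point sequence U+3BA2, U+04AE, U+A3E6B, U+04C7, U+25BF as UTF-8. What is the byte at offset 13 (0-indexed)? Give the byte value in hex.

U+3BA2 → 3-byte form E3 AE A2 at offsets 0–2.
U+04AE → 2-byte form D2 AE at offsets 3–4.
U+A3E6B → 4-byte form F2 A3 B9 AB at offsets 5–8.
U+04C7 → 2-byte form D3 87 at offsets 9–10.
U+25BF → 3-byte form E2 96 BF at offsets 11–13.
Offset 13 falls in char 5's range; it's byte 3 of E2 96 BF = 0xBF.

0xBF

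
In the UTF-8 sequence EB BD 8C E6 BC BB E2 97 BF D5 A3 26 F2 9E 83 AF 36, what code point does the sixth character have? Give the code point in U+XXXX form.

U+9E0EF

Offset 0: leading byte 0xEB = 11101011 → 3-byte char #1 = EB BD 8C.
Offset 3: leading byte 0xE6 = 11100110 → 3-byte char #2 = E6 BC BB.
Offset 6: leading byte 0xE2 = 11100010 → 3-byte char #3 = E2 97 BF.
Offset 9: leading byte 0xD5 = 11010101 → 2-byte char #4 = D5 A3.
Offset 11: leading byte 0x26 = 00100110 → 1-byte char #5 = 26.
Offset 12: leading byte 0xF2 = 11110010 → 4-byte char #6 = F2 9E 83 AF.
Leading byte 0xF2 = 11110010 matches 11110xxx → 4-byte sequence.
Byte 1: 0xF2 = 11110010, payload 010 (3 bits).
Byte 2: 0x9E = 10011110 (10xxxxxx ✓), payload 011110.
Byte 3: 0x83 = 10000011 (10xxxxxx ✓), payload 000011.
Byte 4: 0xAF = 10101111 (10xxxxxx ✓), payload 101111.
Concatenate: 010011110000011101111 = 0x9E0EF (21 bits → U+9E0EF).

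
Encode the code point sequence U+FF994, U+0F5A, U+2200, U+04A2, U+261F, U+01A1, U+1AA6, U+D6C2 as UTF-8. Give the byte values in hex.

U+FF994: 4-byte form → F3 BF A6 94.
U+0F5A: 3-byte form → E0 BD 9A.
U+2200: 3-byte form → E2 88 80.
U+04A2: 2-byte form → D2 A2.
U+261F: 3-byte form → E2 98 9F.
U+01A1: 2-byte form → C6 A1.
U+1AA6: 3-byte form → E1 AA A6.
U+D6C2: 3-byte form → ED 9B 82.
Concatenated (23 bytes): F3 BF A6 94 E0 BD 9A E2 88 80 D2 A2 E2 98 9F C6 A1 E1 AA A6 ED 9B 82.

F3 BF A6 94 E0 BD 9A E2 88 80 D2 A2 E2 98 9F C6 A1 E1 AA A6 ED 9B 82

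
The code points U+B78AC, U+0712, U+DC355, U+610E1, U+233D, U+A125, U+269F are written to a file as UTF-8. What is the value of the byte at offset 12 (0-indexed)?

0x83

U+B78AC → 4-byte form F2 B7 A2 AC at offsets 0–3.
U+0712 → 2-byte form DC 92 at offsets 4–5.
U+DC355 → 4-byte form F3 9C 8D 95 at offsets 6–9.
U+610E1 → 4-byte form F1 A1 83 A1 at offsets 10–13.
Offset 12 falls in char 4's range; it's byte 3 of F1 A1 83 A1 = 0x83.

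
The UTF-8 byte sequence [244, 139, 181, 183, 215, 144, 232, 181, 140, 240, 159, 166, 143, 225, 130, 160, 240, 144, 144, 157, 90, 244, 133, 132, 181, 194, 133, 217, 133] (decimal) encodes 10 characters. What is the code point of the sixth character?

Offset 0: leading byte 0xF4 = 11110100 → 4-byte char #1 = F4 8B B5 B7.
Offset 4: leading byte 0xD7 = 11010111 → 2-byte char #2 = D7 90.
Offset 6: leading byte 0xE8 = 11101000 → 3-byte char #3 = E8 B5 8C.
Offset 9: leading byte 0xF0 = 11110000 → 4-byte char #4 = F0 9F A6 8F.
Offset 13: leading byte 0xE1 = 11100001 → 3-byte char #5 = E1 82 A0.
Offset 16: leading byte 0xF0 = 11110000 → 4-byte char #6 = F0 90 90 9D.
Leading byte 0xF0 = 11110000 matches 11110xxx → 4-byte sequence.
Byte 1: 0xF0 = 11110000, payload 000 (3 bits).
Byte 2: 0x90 = 10010000 (10xxxxxx ✓), payload 010000.
Byte 3: 0x90 = 10010000 (10xxxxxx ✓), payload 010000.
Byte 4: 0x9D = 10011101 (10xxxxxx ✓), payload 011101.
Concatenate: 000010000010000011101 = 0x1041D (21 bits → U+1041D).

U+1041D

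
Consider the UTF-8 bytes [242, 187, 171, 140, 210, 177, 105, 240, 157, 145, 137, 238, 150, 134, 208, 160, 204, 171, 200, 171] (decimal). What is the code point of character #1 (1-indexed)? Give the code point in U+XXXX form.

Offset 0: leading byte 0xF2 = 11110010 → 4-byte char #1 = F2 BB AB 8C.
Leading byte 0xF2 = 11110010 matches 11110xxx → 4-byte sequence.
Byte 1: 0xF2 = 11110010, payload 010 (3 bits).
Byte 2: 0xBB = 10111011 (10xxxxxx ✓), payload 111011.
Byte 3: 0xAB = 10101011 (10xxxxxx ✓), payload 101011.
Byte 4: 0x8C = 10001100 (10xxxxxx ✓), payload 001100.
Concatenate: 010111011101011001100 = 0xBBACC (21 bits → U+BBACC).

U+BBACC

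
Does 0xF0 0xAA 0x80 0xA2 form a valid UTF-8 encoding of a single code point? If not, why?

valid

Leading byte 0xF0 = 11110000 → 4-byte form.
Continuation bytes 0xAA=10101010, 0x80=10000000, 0xA2=10100010 all match 10xxxxxx.
Decoded value 0x2A022 is ≥ 0x10000 (shortest form) and not a surrogate.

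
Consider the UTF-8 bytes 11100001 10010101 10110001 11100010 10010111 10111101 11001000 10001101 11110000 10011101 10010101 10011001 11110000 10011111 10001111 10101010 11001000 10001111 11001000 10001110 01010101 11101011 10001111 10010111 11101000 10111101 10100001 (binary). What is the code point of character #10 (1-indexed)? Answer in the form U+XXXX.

U+8F61

Offset 0: leading byte 0xE1 = 11100001 → 3-byte char #1 = E1 95 B1.
Offset 3: leading byte 0xE2 = 11100010 → 3-byte char #2 = E2 97 BD.
Offset 6: leading byte 0xC8 = 11001000 → 2-byte char #3 = C8 8D.
Offset 8: leading byte 0xF0 = 11110000 → 4-byte char #4 = F0 9D 95 99.
Offset 12: leading byte 0xF0 = 11110000 → 4-byte char #5 = F0 9F 8F AA.
Offset 16: leading byte 0xC8 = 11001000 → 2-byte char #6 = C8 8F.
Offset 18: leading byte 0xC8 = 11001000 → 2-byte char #7 = C8 8E.
Offset 20: leading byte 0x55 = 01010101 → 1-byte char #8 = 55.
Offset 21: leading byte 0xEB = 11101011 → 3-byte char #9 = EB 8F 97.
Offset 24: leading byte 0xE8 = 11101000 → 3-byte char #10 = E8 BD A1.
Leading byte 0xE8 = 11101000 matches 1110xxxx → 3-byte sequence.
Byte 1: 0xE8 = 11101000, payload 1000 (4 bits).
Byte 2: 0xBD = 10111101 (10xxxxxx ✓), payload 111101.
Byte 3: 0xA1 = 10100001 (10xxxxxx ✓), payload 100001.
Concatenate: 1000111101100001 = 0x8F61 (16 bits → U+8F61).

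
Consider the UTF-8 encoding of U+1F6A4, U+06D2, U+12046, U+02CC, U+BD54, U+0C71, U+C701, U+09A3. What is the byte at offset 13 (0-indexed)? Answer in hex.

0xB5

U+1F6A4 → 4-byte form F0 9F 9A A4 at offsets 0–3.
U+06D2 → 2-byte form DB 92 at offsets 4–5.
U+12046 → 4-byte form F0 92 81 86 at offsets 6–9.
U+02CC → 2-byte form CB 8C at offsets 10–11.
U+BD54 → 3-byte form EB B5 94 at offsets 12–14.
Offset 13 falls in char 5's range; it's byte 2 of EB B5 94 = 0xB5.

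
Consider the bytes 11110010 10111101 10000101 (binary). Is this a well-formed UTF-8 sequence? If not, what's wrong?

Leading byte 0xF2 = 11110010 → 4-byte form, but only 3 bytes are present.

invalid (sequence truncated)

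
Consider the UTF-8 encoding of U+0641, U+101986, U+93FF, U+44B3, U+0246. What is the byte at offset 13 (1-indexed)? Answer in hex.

0xC9

1-indexed offset 13 is 0-indexed offset 12.
U+0641 → 2-byte form D9 81 at offsets 0–1.
U+101986 → 4-byte form F4 81 A6 86 at offsets 2–5.
U+93FF → 3-byte form E9 8F BF at offsets 6–8.
U+44B3 → 3-byte form E4 92 B3 at offsets 9–11.
U+0246 → 2-byte form C9 86 at offsets 12–13.
Offset 12 falls in char 5's range; it's byte 1 of C9 86 = 0xC9.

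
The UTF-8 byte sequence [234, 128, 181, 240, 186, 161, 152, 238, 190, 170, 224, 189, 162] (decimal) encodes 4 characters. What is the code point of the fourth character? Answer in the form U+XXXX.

Offset 0: leading byte 0xEA = 11101010 → 3-byte char #1 = EA 80 B5.
Offset 3: leading byte 0xF0 = 11110000 → 4-byte char #2 = F0 BA A1 98.
Offset 7: leading byte 0xEE = 11101110 → 3-byte char #3 = EE BE AA.
Offset 10: leading byte 0xE0 = 11100000 → 3-byte char #4 = E0 BD A2.
Leading byte 0xE0 = 11100000 matches 1110xxxx → 3-byte sequence.
Byte 1: 0xE0 = 11100000, payload 0000 (4 bits).
Byte 2: 0xBD = 10111101 (10xxxxxx ✓), payload 111101.
Byte 3: 0xA2 = 10100010 (10xxxxxx ✓), payload 100010.
Concatenate: 0000111101100010 = 0xF62 (16 bits → U+0F62).

U+0F62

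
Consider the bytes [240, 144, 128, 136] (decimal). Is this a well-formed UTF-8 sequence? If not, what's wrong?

Leading byte 0xF0 = 11110000 → 4-byte form.
Continuation bytes 0x90=10010000, 0x80=10000000, 0x88=10001000 all match 10xxxxxx.
Decoded value 0x10008 is ≥ 0x10000 (shortest form) and not a surrogate.

valid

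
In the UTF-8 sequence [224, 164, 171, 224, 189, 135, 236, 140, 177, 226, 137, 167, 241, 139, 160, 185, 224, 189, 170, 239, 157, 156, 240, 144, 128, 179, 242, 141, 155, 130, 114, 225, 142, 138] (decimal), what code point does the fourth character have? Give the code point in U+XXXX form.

U+2267

Offset 0: leading byte 0xE0 = 11100000 → 3-byte char #1 = E0 A4 AB.
Offset 3: leading byte 0xE0 = 11100000 → 3-byte char #2 = E0 BD 87.
Offset 6: leading byte 0xEC = 11101100 → 3-byte char #3 = EC 8C B1.
Offset 9: leading byte 0xE2 = 11100010 → 3-byte char #4 = E2 89 A7.
Leading byte 0xE2 = 11100010 matches 1110xxxx → 3-byte sequence.
Byte 1: 0xE2 = 11100010, payload 0010 (4 bits).
Byte 2: 0x89 = 10001001 (10xxxxxx ✓), payload 001001.
Byte 3: 0xA7 = 10100111 (10xxxxxx ✓), payload 100111.
Concatenate: 0010001001100111 = 0x2267 (16 bits → U+2267).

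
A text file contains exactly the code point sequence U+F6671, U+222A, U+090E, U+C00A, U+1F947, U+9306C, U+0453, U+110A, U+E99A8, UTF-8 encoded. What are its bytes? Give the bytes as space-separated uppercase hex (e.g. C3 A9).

F3 B6 99 B1 E2 88 AA E0 A4 8E EC 80 8A F0 9F A5 87 F2 93 81 AC D1 93 E1 84 8A F3 A9 A6 A8

U+F6671: 4-byte form → F3 B6 99 B1.
U+222A: 3-byte form → E2 88 AA.
U+090E: 3-byte form → E0 A4 8E.
U+C00A: 3-byte form → EC 80 8A.
U+1F947: 4-byte form → F0 9F A5 87.
U+9306C: 4-byte form → F2 93 81 AC.
U+0453: 2-byte form → D1 93.
U+110A: 3-byte form → E1 84 8A.
U+E99A8: 4-byte form → F3 A9 A6 A8.
Concatenated (30 bytes): F3 B6 99 B1 E2 88 AA E0 A4 8E EC 80 8A F0 9F A5 87 F2 93 81 AC D1 93 E1 84 8A F3 A9 A6 A8.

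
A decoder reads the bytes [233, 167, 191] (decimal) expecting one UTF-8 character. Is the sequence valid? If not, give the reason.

Leading byte 0xE9 = 11101001 → 3-byte form.
Continuation bytes 0xA7=10100111, 0xBF=10111111 all match 10xxxxxx.
Decoded value 0x99FF is ≥ 0x800 (shortest form) and not a surrogate.

valid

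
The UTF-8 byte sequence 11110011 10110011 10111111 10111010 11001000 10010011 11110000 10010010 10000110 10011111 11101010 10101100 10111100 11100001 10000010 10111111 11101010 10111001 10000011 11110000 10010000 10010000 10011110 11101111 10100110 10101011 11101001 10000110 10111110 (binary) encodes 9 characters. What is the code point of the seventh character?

U+1041E

Offset 0: leading byte 0xF3 = 11110011 → 4-byte char #1 = F3 B3 BF BA.
Offset 4: leading byte 0xC8 = 11001000 → 2-byte char #2 = C8 93.
Offset 6: leading byte 0xF0 = 11110000 → 4-byte char #3 = F0 92 86 9F.
Offset 10: leading byte 0xEA = 11101010 → 3-byte char #4 = EA AC BC.
Offset 13: leading byte 0xE1 = 11100001 → 3-byte char #5 = E1 82 BF.
Offset 16: leading byte 0xEA = 11101010 → 3-byte char #6 = EA B9 83.
Offset 19: leading byte 0xF0 = 11110000 → 4-byte char #7 = F0 90 90 9E.
Leading byte 0xF0 = 11110000 matches 11110xxx → 4-byte sequence.
Byte 1: 0xF0 = 11110000, payload 000 (3 bits).
Byte 2: 0x90 = 10010000 (10xxxxxx ✓), payload 010000.
Byte 3: 0x90 = 10010000 (10xxxxxx ✓), payload 010000.
Byte 4: 0x9E = 10011110 (10xxxxxx ✓), payload 011110.
Concatenate: 000010000010000011110 = 0x1041E (21 bits → U+1041E).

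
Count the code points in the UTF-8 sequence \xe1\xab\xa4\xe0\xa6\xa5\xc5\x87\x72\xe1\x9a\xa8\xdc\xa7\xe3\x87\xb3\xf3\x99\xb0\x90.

8

Byte at offset 0: 0xE1 = 11100001 → 3-byte char (#1). Advance 3.
Byte at offset 3: 0xE0 = 11100000 → 3-byte char (#2). Advance 3.
Byte at offset 6: 0xC5 = 11000101 → 2-byte char (#3). Advance 2.
Byte at offset 8: 0x72 = 01110010 → 1-byte char (#4). Advance 1.
Byte at offset 9: 0xE1 = 11100001 → 3-byte char (#5). Advance 3.
Byte at offset 12: 0xDC = 11011100 → 2-byte char (#6). Advance 2.
Byte at offset 14: 0xE3 = 11100011 → 3-byte char (#7). Advance 3.
Byte at offset 17: 0xF3 = 11110011 → 4-byte char (#8). Advance 4.
Reached end at offset 21 after 8 code points.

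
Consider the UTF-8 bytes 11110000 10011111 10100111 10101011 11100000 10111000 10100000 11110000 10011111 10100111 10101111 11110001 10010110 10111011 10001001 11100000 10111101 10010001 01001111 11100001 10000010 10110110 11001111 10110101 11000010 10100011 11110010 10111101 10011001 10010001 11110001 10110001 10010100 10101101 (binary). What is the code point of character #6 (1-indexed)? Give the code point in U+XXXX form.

U+004F

Offset 0: leading byte 0xF0 = 11110000 → 4-byte char #1 = F0 9F A7 AB.
Offset 4: leading byte 0xE0 = 11100000 → 3-byte char #2 = E0 B8 A0.
Offset 7: leading byte 0xF0 = 11110000 → 4-byte char #3 = F0 9F A7 AF.
Offset 11: leading byte 0xF1 = 11110001 → 4-byte char #4 = F1 96 BB 89.
Offset 15: leading byte 0xE0 = 11100000 → 3-byte char #5 = E0 BD 91.
Offset 18: leading byte 0x4F = 01001111 → 1-byte char #6 = 4F.
Leading byte 0x4F = 01001111 matches 0xxxxxxx → 1-byte sequence.
Byte 1: 0x4F = 01001111, payload 1001111 (7 bits).
Concatenate: 1001111 = 0x4F (7 bits → U+004F).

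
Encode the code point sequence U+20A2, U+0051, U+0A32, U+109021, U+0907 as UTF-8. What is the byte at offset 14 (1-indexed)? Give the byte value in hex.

0x87

1-indexed offset 14 is 0-indexed offset 13.
U+20A2 → 3-byte form E2 82 A2 at offsets 0–2.
U+0051 → 1-byte form 51 at offsets 3–3.
U+0A32 → 3-byte form E0 A8 B2 at offsets 4–6.
U+109021 → 4-byte form F4 89 80 A1 at offsets 7–10.
U+0907 → 3-byte form E0 A4 87 at offsets 11–13.
Offset 13 falls in char 5's range; it's byte 3 of E0 A4 87 = 0x87.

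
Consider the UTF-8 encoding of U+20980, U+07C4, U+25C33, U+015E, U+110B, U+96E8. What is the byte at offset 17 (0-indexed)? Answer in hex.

U+20980 → 4-byte form F0 A0 A6 80 at offsets 0–3.
U+07C4 → 2-byte form DF 84 at offsets 4–5.
U+25C33 → 4-byte form F0 A5 B0 B3 at offsets 6–9.
U+015E → 2-byte form C5 9E at offsets 10–11.
U+110B → 3-byte form E1 84 8B at offsets 12–14.
U+96E8 → 3-byte form E9 9B A8 at offsets 15–17.
Offset 17 falls in char 6's range; it's byte 3 of E9 9B A8 = 0xA8.

0xA8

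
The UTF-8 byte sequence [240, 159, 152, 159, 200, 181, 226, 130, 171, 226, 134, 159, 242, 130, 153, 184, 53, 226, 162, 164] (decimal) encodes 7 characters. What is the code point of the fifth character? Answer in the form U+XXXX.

Offset 0: leading byte 0xF0 = 11110000 → 4-byte char #1 = F0 9F 98 9F.
Offset 4: leading byte 0xC8 = 11001000 → 2-byte char #2 = C8 B5.
Offset 6: leading byte 0xE2 = 11100010 → 3-byte char #3 = E2 82 AB.
Offset 9: leading byte 0xE2 = 11100010 → 3-byte char #4 = E2 86 9F.
Offset 12: leading byte 0xF2 = 11110010 → 4-byte char #5 = F2 82 99 B8.
Leading byte 0xF2 = 11110010 matches 11110xxx → 4-byte sequence.
Byte 1: 0xF2 = 11110010, payload 010 (3 bits).
Byte 2: 0x82 = 10000010 (10xxxxxx ✓), payload 000010.
Byte 3: 0x99 = 10011001 (10xxxxxx ✓), payload 011001.
Byte 4: 0xB8 = 10111000 (10xxxxxx ✓), payload 111000.
Concatenate: 010000010011001111000 = 0x82678 (21 bits → U+82678).

U+82678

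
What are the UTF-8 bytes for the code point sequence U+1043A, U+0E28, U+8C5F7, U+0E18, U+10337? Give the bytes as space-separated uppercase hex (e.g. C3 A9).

U+1043A: 4-byte form → F0 90 90 BA.
U+0E28: 3-byte form → E0 B8 A8.
U+8C5F7: 4-byte form → F2 8C 97 B7.
U+0E18: 3-byte form → E0 B8 98.
U+10337: 4-byte form → F0 90 8C B7.
Concatenated (18 bytes): F0 90 90 BA E0 B8 A8 F2 8C 97 B7 E0 B8 98 F0 90 8C B7.

F0 90 90 BA E0 B8 A8 F2 8C 97 B7 E0 B8 98 F0 90 8C B7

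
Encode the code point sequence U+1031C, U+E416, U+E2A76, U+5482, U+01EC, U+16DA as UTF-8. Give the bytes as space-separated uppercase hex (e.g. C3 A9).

F0 90 8C 9C EE 90 96 F3 A2 A9 B6 E5 92 82 C7 AC E1 9B 9A

U+1031C: 4-byte form → F0 90 8C 9C.
U+E416: 3-byte form → EE 90 96.
U+E2A76: 4-byte form → F3 A2 A9 B6.
U+5482: 3-byte form → E5 92 82.
U+01EC: 2-byte form → C7 AC.
U+16DA: 3-byte form → E1 9B 9A.
Concatenated (19 bytes): F0 90 8C 9C EE 90 96 F3 A2 A9 B6 E5 92 82 C7 AC E1 9B 9A.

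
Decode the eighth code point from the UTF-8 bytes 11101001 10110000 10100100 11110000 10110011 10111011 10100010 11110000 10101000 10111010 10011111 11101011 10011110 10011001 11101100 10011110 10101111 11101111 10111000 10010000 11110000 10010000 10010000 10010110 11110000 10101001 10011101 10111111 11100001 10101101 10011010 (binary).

Offset 0: leading byte 0xE9 = 11101001 → 3-byte char #1 = E9 B0 A4.
Offset 3: leading byte 0xF0 = 11110000 → 4-byte char #2 = F0 B3 BB A2.
Offset 7: leading byte 0xF0 = 11110000 → 4-byte char #3 = F0 A8 BA 9F.
Offset 11: leading byte 0xEB = 11101011 → 3-byte char #4 = EB 9E 99.
Offset 14: leading byte 0xEC = 11101100 → 3-byte char #5 = EC 9E AF.
Offset 17: leading byte 0xEF = 11101111 → 3-byte char #6 = EF B8 90.
Offset 20: leading byte 0xF0 = 11110000 → 4-byte char #7 = F0 90 90 96.
Offset 24: leading byte 0xF0 = 11110000 → 4-byte char #8 = F0 A9 9D BF.
Leading byte 0xF0 = 11110000 matches 11110xxx → 4-byte sequence.
Byte 1: 0xF0 = 11110000, payload 000 (3 bits).
Byte 2: 0xA9 = 10101001 (10xxxxxx ✓), payload 101001.
Byte 3: 0x9D = 10011101 (10xxxxxx ✓), payload 011101.
Byte 4: 0xBF = 10111111 (10xxxxxx ✓), payload 111111.
Concatenate: 000101001011101111111 = 0x2977F (21 bits → U+2977F).

U+2977F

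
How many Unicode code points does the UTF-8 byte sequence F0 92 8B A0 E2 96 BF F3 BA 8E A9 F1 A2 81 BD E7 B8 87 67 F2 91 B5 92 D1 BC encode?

Byte at offset 0: 0xF0 = 11110000 → 4-byte char (#1). Advance 4.
Byte at offset 4: 0xE2 = 11100010 → 3-byte char (#2). Advance 3.
Byte at offset 7: 0xF3 = 11110011 → 4-byte char (#3). Advance 4.
Byte at offset 11: 0xF1 = 11110001 → 4-byte char (#4). Advance 4.
Byte at offset 15: 0xE7 = 11100111 → 3-byte char (#5). Advance 3.
Byte at offset 18: 0x67 = 01100111 → 1-byte char (#6). Advance 1.
Byte at offset 19: 0xF2 = 11110010 → 4-byte char (#7). Advance 4.
Byte at offset 23: 0xD1 = 11010001 → 2-byte char (#8). Advance 2.
Reached end at offset 25 after 8 code points.

8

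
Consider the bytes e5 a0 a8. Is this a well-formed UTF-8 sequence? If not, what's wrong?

Leading byte 0xE5 = 11100101 → 3-byte form.
Continuation bytes 0xA0=10100000, 0xA8=10101000 all match 10xxxxxx.
Decoded value 0x5828 is ≥ 0x800 (shortest form) and not a surrogate.

valid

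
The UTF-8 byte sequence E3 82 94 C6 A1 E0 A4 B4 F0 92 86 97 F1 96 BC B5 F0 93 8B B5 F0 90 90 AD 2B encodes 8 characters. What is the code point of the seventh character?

Offset 0: leading byte 0xE3 = 11100011 → 3-byte char #1 = E3 82 94.
Offset 3: leading byte 0xC6 = 11000110 → 2-byte char #2 = C6 A1.
Offset 5: leading byte 0xE0 = 11100000 → 3-byte char #3 = E0 A4 B4.
Offset 8: leading byte 0xF0 = 11110000 → 4-byte char #4 = F0 92 86 97.
Offset 12: leading byte 0xF1 = 11110001 → 4-byte char #5 = F1 96 BC B5.
Offset 16: leading byte 0xF0 = 11110000 → 4-byte char #6 = F0 93 8B B5.
Offset 20: leading byte 0xF0 = 11110000 → 4-byte char #7 = F0 90 90 AD.
Leading byte 0xF0 = 11110000 matches 11110xxx → 4-byte sequence.
Byte 1: 0xF0 = 11110000, payload 000 (3 bits).
Byte 2: 0x90 = 10010000 (10xxxxxx ✓), payload 010000.
Byte 3: 0x90 = 10010000 (10xxxxxx ✓), payload 010000.
Byte 4: 0xAD = 10101101 (10xxxxxx ✓), payload 101101.
Concatenate: 000010000010000101101 = 0x1042D (21 bits → U+1042D).

U+1042D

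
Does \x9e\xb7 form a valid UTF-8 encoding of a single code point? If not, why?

invalid (continuation byte with no leading byte)

Byte 0x9E = 10011110 has the form 10xxxxxx — a continuation byte — but there is no preceding leading byte.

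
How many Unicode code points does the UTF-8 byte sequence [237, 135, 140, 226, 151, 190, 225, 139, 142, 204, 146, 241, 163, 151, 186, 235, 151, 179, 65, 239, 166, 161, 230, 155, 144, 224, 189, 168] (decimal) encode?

Byte at offset 0: 0xED = 11101101 → 3-byte char (#1). Advance 3.
Byte at offset 3: 0xE2 = 11100010 → 3-byte char (#2). Advance 3.
Byte at offset 6: 0xE1 = 11100001 → 3-byte char (#3). Advance 3.
Byte at offset 9: 0xCC = 11001100 → 2-byte char (#4). Advance 2.
Byte at offset 11: 0xF1 = 11110001 → 4-byte char (#5). Advance 4.
Byte at offset 15: 0xEB = 11101011 → 3-byte char (#6). Advance 3.
Byte at offset 18: 0x41 = 01000001 → 1-byte char (#7). Advance 1.
Byte at offset 19: 0xEF = 11101111 → 3-byte char (#8). Advance 3.
Byte at offset 22: 0xE6 = 11100110 → 3-byte char (#9). Advance 3.
Byte at offset 25: 0xE0 = 11100000 → 3-byte char (#10). Advance 3.
Reached end at offset 28 after 10 code points.

10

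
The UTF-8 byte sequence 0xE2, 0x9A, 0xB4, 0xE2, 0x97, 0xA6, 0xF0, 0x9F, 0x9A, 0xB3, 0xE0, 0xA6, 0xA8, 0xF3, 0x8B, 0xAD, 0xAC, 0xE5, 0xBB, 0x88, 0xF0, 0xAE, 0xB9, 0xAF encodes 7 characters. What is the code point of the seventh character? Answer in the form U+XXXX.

U+2EE6F

Offset 0: leading byte 0xE2 = 11100010 → 3-byte char #1 = E2 9A B4.
Offset 3: leading byte 0xE2 = 11100010 → 3-byte char #2 = E2 97 A6.
Offset 6: leading byte 0xF0 = 11110000 → 4-byte char #3 = F0 9F 9A B3.
Offset 10: leading byte 0xE0 = 11100000 → 3-byte char #4 = E0 A6 A8.
Offset 13: leading byte 0xF3 = 11110011 → 4-byte char #5 = F3 8B AD AC.
Offset 17: leading byte 0xE5 = 11100101 → 3-byte char #6 = E5 BB 88.
Offset 20: leading byte 0xF0 = 11110000 → 4-byte char #7 = F0 AE B9 AF.
Leading byte 0xF0 = 11110000 matches 11110xxx → 4-byte sequence.
Byte 1: 0xF0 = 11110000, payload 000 (3 bits).
Byte 2: 0xAE = 10101110 (10xxxxxx ✓), payload 101110.
Byte 3: 0xB9 = 10111001 (10xxxxxx ✓), payload 111001.
Byte 4: 0xAF = 10101111 (10xxxxxx ✓), payload 101111.
Concatenate: 000101110111001101111 = 0x2EE6F (21 bits → U+2EE6F).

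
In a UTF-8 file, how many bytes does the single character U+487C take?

U+487C = 0x487C. UTF-8 uses 1 byte below 0x80, 2 below 0x800, 3 below 0x10000, 4 up to 0x10FFFF. 0x487C is in U+0800–U+FFFF → 3 bytes.

3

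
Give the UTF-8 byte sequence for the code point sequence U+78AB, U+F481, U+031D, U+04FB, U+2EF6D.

U+78AB: 3-byte form → E7 A2 AB.
U+F481: 3-byte form → EF 92 81.
U+031D: 2-byte form → CC 9D.
U+04FB: 2-byte form → D3 BB.
U+2EF6D: 4-byte form → F0 AE BD AD.
Concatenated (14 bytes): E7 A2 AB EF 92 81 CC 9D D3 BB F0 AE BD AD.

E7 A2 AB EF 92 81 CC 9D D3 BB F0 AE BD AD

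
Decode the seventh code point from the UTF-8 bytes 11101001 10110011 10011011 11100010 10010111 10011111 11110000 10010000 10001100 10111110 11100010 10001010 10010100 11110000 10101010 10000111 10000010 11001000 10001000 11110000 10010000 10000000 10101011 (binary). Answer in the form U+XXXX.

U+1002B

Offset 0: leading byte 0xE9 = 11101001 → 3-byte char #1 = E9 B3 9B.
Offset 3: leading byte 0xE2 = 11100010 → 3-byte char #2 = E2 97 9F.
Offset 6: leading byte 0xF0 = 11110000 → 4-byte char #3 = F0 90 8C BE.
Offset 10: leading byte 0xE2 = 11100010 → 3-byte char #4 = E2 8A 94.
Offset 13: leading byte 0xF0 = 11110000 → 4-byte char #5 = F0 AA 87 82.
Offset 17: leading byte 0xC8 = 11001000 → 2-byte char #6 = C8 88.
Offset 19: leading byte 0xF0 = 11110000 → 4-byte char #7 = F0 90 80 AB.
Leading byte 0xF0 = 11110000 matches 11110xxx → 4-byte sequence.
Byte 1: 0xF0 = 11110000, payload 000 (3 bits).
Byte 2: 0x90 = 10010000 (10xxxxxx ✓), payload 010000.
Byte 3: 0x80 = 10000000 (10xxxxxx ✓), payload 000000.
Byte 4: 0xAB = 10101011 (10xxxxxx ✓), payload 101011.
Concatenate: 000010000000000101011 = 0x1002B (21 bits → U+1002B).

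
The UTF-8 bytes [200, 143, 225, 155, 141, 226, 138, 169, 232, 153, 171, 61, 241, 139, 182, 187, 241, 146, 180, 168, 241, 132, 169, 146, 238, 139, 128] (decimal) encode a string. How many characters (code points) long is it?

9

Byte at offset 0: 0xC8 = 11001000 → 2-byte char (#1). Advance 2.
Byte at offset 2: 0xE1 = 11100001 → 3-byte char (#2). Advance 3.
Byte at offset 5: 0xE2 = 11100010 → 3-byte char (#3). Advance 3.
Byte at offset 8: 0xE8 = 11101000 → 3-byte char (#4). Advance 3.
Byte at offset 11: 0x3D = 00111101 → 1-byte char (#5). Advance 1.
Byte at offset 12: 0xF1 = 11110001 → 4-byte char (#6). Advance 4.
Byte at offset 16: 0xF1 = 11110001 → 4-byte char (#7). Advance 4.
Byte at offset 20: 0xF1 = 11110001 → 4-byte char (#8). Advance 4.
Byte at offset 24: 0xEE = 11101110 → 3-byte char (#9). Advance 3.
Reached end at offset 27 after 9 code points.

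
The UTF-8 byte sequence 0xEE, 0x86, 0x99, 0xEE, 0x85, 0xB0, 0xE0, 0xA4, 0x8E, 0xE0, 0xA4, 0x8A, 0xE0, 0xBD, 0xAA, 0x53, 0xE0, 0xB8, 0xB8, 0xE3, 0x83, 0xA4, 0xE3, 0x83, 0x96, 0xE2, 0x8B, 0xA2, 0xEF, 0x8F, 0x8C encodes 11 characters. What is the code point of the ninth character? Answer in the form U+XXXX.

U+30D6

Offset 0: leading byte 0xEE = 11101110 → 3-byte char #1 = EE 86 99.
Offset 3: leading byte 0xEE = 11101110 → 3-byte char #2 = EE 85 B0.
Offset 6: leading byte 0xE0 = 11100000 → 3-byte char #3 = E0 A4 8E.
Offset 9: leading byte 0xE0 = 11100000 → 3-byte char #4 = E0 A4 8A.
Offset 12: leading byte 0xE0 = 11100000 → 3-byte char #5 = E0 BD AA.
Offset 15: leading byte 0x53 = 01010011 → 1-byte char #6 = 53.
Offset 16: leading byte 0xE0 = 11100000 → 3-byte char #7 = E0 B8 B8.
Offset 19: leading byte 0xE3 = 11100011 → 3-byte char #8 = E3 83 A4.
Offset 22: leading byte 0xE3 = 11100011 → 3-byte char #9 = E3 83 96.
Leading byte 0xE3 = 11100011 matches 1110xxxx → 3-byte sequence.
Byte 1: 0xE3 = 11100011, payload 0011 (4 bits).
Byte 2: 0x83 = 10000011 (10xxxxxx ✓), payload 000011.
Byte 3: 0x96 = 10010110 (10xxxxxx ✓), payload 010110.
Concatenate: 0011000011010110 = 0x30D6 (16 bits → U+30D6).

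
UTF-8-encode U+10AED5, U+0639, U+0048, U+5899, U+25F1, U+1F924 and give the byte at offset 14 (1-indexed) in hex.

0xF0

1-indexed offset 14 is 0-indexed offset 13.
U+10AED5 → 4-byte form F4 8A BB 95 at offsets 0–3.
U+0639 → 2-byte form D8 B9 at offsets 4–5.
U+0048 → 1-byte form 48 at offsets 6–6.
U+5899 → 3-byte form E5 A2 99 at offsets 7–9.
U+25F1 → 3-byte form E2 97 B1 at offsets 10–12.
U+1F924 → 4-byte form F0 9F A4 A4 at offsets 13–16.
Offset 13 falls in char 6's range; it's byte 1 of F0 9F A4 A4 = 0xF0.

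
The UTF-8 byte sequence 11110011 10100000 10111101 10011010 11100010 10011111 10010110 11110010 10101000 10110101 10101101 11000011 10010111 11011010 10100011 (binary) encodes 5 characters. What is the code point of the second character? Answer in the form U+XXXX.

Offset 0: leading byte 0xF3 = 11110011 → 4-byte char #1 = F3 A0 BD 9A.
Offset 4: leading byte 0xE2 = 11100010 → 3-byte char #2 = E2 9F 96.
Leading byte 0xE2 = 11100010 matches 1110xxxx → 3-byte sequence.
Byte 1: 0xE2 = 11100010, payload 0010 (4 bits).
Byte 2: 0x9F = 10011111 (10xxxxxx ✓), payload 011111.
Byte 3: 0x96 = 10010110 (10xxxxxx ✓), payload 010110.
Concatenate: 0010011111010110 = 0x27D6 (16 bits → U+27D6).

U+27D6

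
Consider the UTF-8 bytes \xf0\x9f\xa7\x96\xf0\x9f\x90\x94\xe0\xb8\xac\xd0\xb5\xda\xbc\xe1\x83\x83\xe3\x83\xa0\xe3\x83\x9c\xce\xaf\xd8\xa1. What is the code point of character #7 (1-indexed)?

U+30E0

Offset 0: leading byte 0xF0 = 11110000 → 4-byte char #1 = F0 9F A7 96.
Offset 4: leading byte 0xF0 = 11110000 → 4-byte char #2 = F0 9F 90 94.
Offset 8: leading byte 0xE0 = 11100000 → 3-byte char #3 = E0 B8 AC.
Offset 11: leading byte 0xD0 = 11010000 → 2-byte char #4 = D0 B5.
Offset 13: leading byte 0xDA = 11011010 → 2-byte char #5 = DA BC.
Offset 15: leading byte 0xE1 = 11100001 → 3-byte char #6 = E1 83 83.
Offset 18: leading byte 0xE3 = 11100011 → 3-byte char #7 = E3 83 A0.
Leading byte 0xE3 = 11100011 matches 1110xxxx → 3-byte sequence.
Byte 1: 0xE3 = 11100011, payload 0011 (4 bits).
Byte 2: 0x83 = 10000011 (10xxxxxx ✓), payload 000011.
Byte 3: 0xA0 = 10100000 (10xxxxxx ✓), payload 100000.
Concatenate: 0011000011100000 = 0x30E0 (16 bits → U+30E0).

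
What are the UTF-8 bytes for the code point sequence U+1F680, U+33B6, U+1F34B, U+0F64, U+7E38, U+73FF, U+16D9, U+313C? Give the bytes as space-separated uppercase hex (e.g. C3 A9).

U+1F680: 4-byte form → F0 9F 9A 80.
U+33B6: 3-byte form → E3 8E B6.
U+1F34B: 4-byte form → F0 9F 8D 8B.
U+0F64: 3-byte form → E0 BD A4.
U+7E38: 3-byte form → E7 B8 B8.
U+73FF: 3-byte form → E7 8F BF.
U+16D9: 3-byte form → E1 9B 99.
U+313C: 3-byte form → E3 84 BC.
Concatenated (26 bytes): F0 9F 9A 80 E3 8E B6 F0 9F 8D 8B E0 BD A4 E7 B8 B8 E7 8F BF E1 9B 99 E3 84 BC.

F0 9F 9A 80 E3 8E B6 F0 9F 8D 8B E0 BD A4 E7 B8 B8 E7 8F BF E1 9B 99 E3 84 BC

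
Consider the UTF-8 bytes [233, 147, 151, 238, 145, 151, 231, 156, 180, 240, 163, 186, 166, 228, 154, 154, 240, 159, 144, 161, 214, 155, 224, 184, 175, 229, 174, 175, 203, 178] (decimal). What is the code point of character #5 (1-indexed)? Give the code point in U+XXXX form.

Offset 0: leading byte 0xE9 = 11101001 → 3-byte char #1 = E9 93 97.
Offset 3: leading byte 0xEE = 11101110 → 3-byte char #2 = EE 91 97.
Offset 6: leading byte 0xE7 = 11100111 → 3-byte char #3 = E7 9C B4.
Offset 9: leading byte 0xF0 = 11110000 → 4-byte char #4 = F0 A3 BA A6.
Offset 13: leading byte 0xE4 = 11100100 → 3-byte char #5 = E4 9A 9A.
Leading byte 0xE4 = 11100100 matches 1110xxxx → 3-byte sequence.
Byte 1: 0xE4 = 11100100, payload 0100 (4 bits).
Byte 2: 0x9A = 10011010 (10xxxxxx ✓), payload 011010.
Byte 3: 0x9A = 10011010 (10xxxxxx ✓), payload 011010.
Concatenate: 0100011010011010 = 0x469A (16 bits → U+469A).

U+469A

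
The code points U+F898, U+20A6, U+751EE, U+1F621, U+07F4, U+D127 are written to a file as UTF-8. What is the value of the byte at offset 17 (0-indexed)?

0x84

U+F898 → 3-byte form EF A2 98 at offsets 0–2.
U+20A6 → 3-byte form E2 82 A6 at offsets 3–5.
U+751EE → 4-byte form F1 B5 87 AE at offsets 6–9.
U+1F621 → 4-byte form F0 9F 98 A1 at offsets 10–13.
U+07F4 → 2-byte form DF B4 at offsets 14–15.
U+D127 → 3-byte form ED 84 A7 at offsets 16–18.
Offset 17 falls in char 6's range; it's byte 2 of ED 84 A7 = 0x84.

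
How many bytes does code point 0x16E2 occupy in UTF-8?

3

U+16E2 = 0x16E2. UTF-8 uses 1 byte below 0x80, 2 below 0x800, 3 below 0x10000, 4 up to 0x10FFFF. 0x16E2 is in U+0800–U+FFFF → 3 bytes.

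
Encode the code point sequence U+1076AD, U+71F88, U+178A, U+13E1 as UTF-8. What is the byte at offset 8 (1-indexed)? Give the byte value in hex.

0x88

1-indexed offset 8 is 0-indexed offset 7.
U+1076AD → 4-byte form F4 87 9A AD at offsets 0–3.
U+71F88 → 4-byte form F1 B1 BE 88 at offsets 4–7.
Offset 7 falls in char 2's range; it's byte 4 of F1 B1 BE 88 = 0x88.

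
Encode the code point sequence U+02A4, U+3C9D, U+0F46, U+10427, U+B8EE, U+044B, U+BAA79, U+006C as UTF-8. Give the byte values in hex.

CA A4 E3 B2 9D E0 BD 86 F0 90 90 A7 EB A3 AE D1 8B F2 BA A9 B9 6C

U+02A4: 2-byte form → CA A4.
U+3C9D: 3-byte form → E3 B2 9D.
U+0F46: 3-byte form → E0 BD 86.
U+10427: 4-byte form → F0 90 90 A7.
U+B8EE: 3-byte form → EB A3 AE.
U+044B: 2-byte form → D1 8B.
U+BAA79: 4-byte form → F2 BA A9 B9.
U+006C: 1-byte form → 6C.
Concatenated (22 bytes): CA A4 E3 B2 9D E0 BD 86 F0 90 90 A7 EB A3 AE D1 8B F2 BA A9 B9 6C.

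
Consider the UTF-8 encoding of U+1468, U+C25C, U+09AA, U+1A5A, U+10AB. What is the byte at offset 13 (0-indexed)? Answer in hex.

0x82

U+1468 → 3-byte form E1 91 A8 at offsets 0–2.
U+C25C → 3-byte form EC 89 9C at offsets 3–5.
U+09AA → 3-byte form E0 A6 AA at offsets 6–8.
U+1A5A → 3-byte form E1 A9 9A at offsets 9–11.
U+10AB → 3-byte form E1 82 AB at offsets 12–14.
Offset 13 falls in char 5's range; it's byte 2 of E1 82 AB = 0x82.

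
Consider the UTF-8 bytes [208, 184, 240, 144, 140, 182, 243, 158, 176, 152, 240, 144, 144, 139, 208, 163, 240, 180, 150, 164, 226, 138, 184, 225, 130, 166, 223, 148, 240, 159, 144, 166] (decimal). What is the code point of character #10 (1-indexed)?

Offset 0: leading byte 0xD0 = 11010000 → 2-byte char #1 = D0 B8.
Offset 2: leading byte 0xF0 = 11110000 → 4-byte char #2 = F0 90 8C B6.
Offset 6: leading byte 0xF3 = 11110011 → 4-byte char #3 = F3 9E B0 98.
Offset 10: leading byte 0xF0 = 11110000 → 4-byte char #4 = F0 90 90 8B.
Offset 14: leading byte 0xD0 = 11010000 → 2-byte char #5 = D0 A3.
Offset 16: leading byte 0xF0 = 11110000 → 4-byte char #6 = F0 B4 96 A4.
Offset 20: leading byte 0xE2 = 11100010 → 3-byte char #7 = E2 8A B8.
Offset 23: leading byte 0xE1 = 11100001 → 3-byte char #8 = E1 82 A6.
Offset 26: leading byte 0xDF = 11011111 → 2-byte char #9 = DF 94.
Offset 28: leading byte 0xF0 = 11110000 → 4-byte char #10 = F0 9F 90 A6.
Leading byte 0xF0 = 11110000 matches 11110xxx → 4-byte sequence.
Byte 1: 0xF0 = 11110000, payload 000 (3 bits).
Byte 2: 0x9F = 10011111 (10xxxxxx ✓), payload 011111.
Byte 3: 0x90 = 10010000 (10xxxxxx ✓), payload 010000.
Byte 4: 0xA6 = 10100110 (10xxxxxx ✓), payload 100110.
Concatenate: 000011111010000100110 = 0x1F426 (21 bits → U+1F426).

U+1F426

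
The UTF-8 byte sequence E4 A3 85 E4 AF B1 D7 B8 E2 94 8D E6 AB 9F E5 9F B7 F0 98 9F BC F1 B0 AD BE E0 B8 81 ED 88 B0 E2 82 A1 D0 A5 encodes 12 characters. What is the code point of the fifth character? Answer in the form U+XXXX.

U+6ADF

Offset 0: leading byte 0xE4 = 11100100 → 3-byte char #1 = E4 A3 85.
Offset 3: leading byte 0xE4 = 11100100 → 3-byte char #2 = E4 AF B1.
Offset 6: leading byte 0xD7 = 11010111 → 2-byte char #3 = D7 B8.
Offset 8: leading byte 0xE2 = 11100010 → 3-byte char #4 = E2 94 8D.
Offset 11: leading byte 0xE6 = 11100110 → 3-byte char #5 = E6 AB 9F.
Leading byte 0xE6 = 11100110 matches 1110xxxx → 3-byte sequence.
Byte 1: 0xE6 = 11100110, payload 0110 (4 bits).
Byte 2: 0xAB = 10101011 (10xxxxxx ✓), payload 101011.
Byte 3: 0x9F = 10011111 (10xxxxxx ✓), payload 011111.
Concatenate: 0110101011011111 = 0x6ADF (16 bits → U+6ADF).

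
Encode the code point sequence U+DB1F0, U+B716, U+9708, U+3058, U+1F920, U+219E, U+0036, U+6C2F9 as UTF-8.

U+DB1F0: 4-byte form → F3 9B 87 B0.
U+B716: 3-byte form → EB 9C 96.
U+9708: 3-byte form → E9 9C 88.
U+3058: 3-byte form → E3 81 98.
U+1F920: 4-byte form → F0 9F A4 A0.
U+219E: 3-byte form → E2 86 9E.
U+0036: 1-byte form → 36.
U+6C2F9: 4-byte form → F1 AC 8B B9.
Concatenated (25 bytes): F3 9B 87 B0 EB 9C 96 E9 9C 88 E3 81 98 F0 9F A4 A0 E2 86 9E 36 F1 AC 8B B9.

F3 9B 87 B0 EB 9C 96 E9 9C 88 E3 81 98 F0 9F A4 A0 E2 86 9E 36 F1 AC 8B B9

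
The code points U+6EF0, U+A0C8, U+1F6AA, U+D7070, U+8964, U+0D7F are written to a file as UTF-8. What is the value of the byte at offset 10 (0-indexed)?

U+6EF0 → 3-byte form E6 BB B0 at offsets 0–2.
U+A0C8 → 3-byte form EA 83 88 at offsets 3–5.
U+1F6AA → 4-byte form F0 9F 9A AA at offsets 6–9.
U+D7070 → 4-byte form F3 97 81 B0 at offsets 10–13.
Offset 10 falls in char 4's range; it's byte 1 of F3 97 81 B0 = 0xF3.

0xF3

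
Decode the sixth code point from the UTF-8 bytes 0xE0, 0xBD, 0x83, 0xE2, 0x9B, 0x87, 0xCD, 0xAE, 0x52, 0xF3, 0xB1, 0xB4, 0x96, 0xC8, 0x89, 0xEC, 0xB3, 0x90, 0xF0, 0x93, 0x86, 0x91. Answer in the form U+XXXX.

Offset 0: leading byte 0xE0 = 11100000 → 3-byte char #1 = E0 BD 83.
Offset 3: leading byte 0xE2 = 11100010 → 3-byte char #2 = E2 9B 87.
Offset 6: leading byte 0xCD = 11001101 → 2-byte char #3 = CD AE.
Offset 8: leading byte 0x52 = 01010010 → 1-byte char #4 = 52.
Offset 9: leading byte 0xF3 = 11110011 → 4-byte char #5 = F3 B1 B4 96.
Offset 13: leading byte 0xC8 = 11001000 → 2-byte char #6 = C8 89.
Leading byte 0xC8 = 11001000 matches 110xxxxx → 2-byte sequence.
Byte 1: 0xC8 = 11001000, payload 01000 (5 bits).
Byte 2: 0x89 = 10001001 (10xxxxxx ✓), payload 001001.
Concatenate: 01000001001 = 0x209 (11 bits → U+0209).

U+0209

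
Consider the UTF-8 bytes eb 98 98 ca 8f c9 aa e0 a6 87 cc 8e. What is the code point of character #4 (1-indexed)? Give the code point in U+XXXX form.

Offset 0: leading byte 0xEB = 11101011 → 3-byte char #1 = EB 98 98.
Offset 3: leading byte 0xCA = 11001010 → 2-byte char #2 = CA 8F.
Offset 5: leading byte 0xC9 = 11001001 → 2-byte char #3 = C9 AA.
Offset 7: leading byte 0xE0 = 11100000 → 3-byte char #4 = E0 A6 87.
Leading byte 0xE0 = 11100000 matches 1110xxxx → 3-byte sequence.
Byte 1: 0xE0 = 11100000, payload 0000 (4 bits).
Byte 2: 0xA6 = 10100110 (10xxxxxx ✓), payload 100110.
Byte 3: 0x87 = 10000111 (10xxxxxx ✓), payload 000111.
Concatenate: 0000100110000111 = 0x987 (16 bits → U+0987).

U+0987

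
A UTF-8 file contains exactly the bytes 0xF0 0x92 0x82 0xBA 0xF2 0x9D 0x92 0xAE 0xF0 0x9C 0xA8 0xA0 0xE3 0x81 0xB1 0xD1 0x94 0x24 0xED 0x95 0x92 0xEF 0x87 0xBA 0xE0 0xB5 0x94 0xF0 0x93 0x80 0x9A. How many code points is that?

10

Byte at offset 0: 0xF0 = 11110000 → 4-byte char (#1). Advance 4.
Byte at offset 4: 0xF2 = 11110010 → 4-byte char (#2). Advance 4.
Byte at offset 8: 0xF0 = 11110000 → 4-byte char (#3). Advance 4.
Byte at offset 12: 0xE3 = 11100011 → 3-byte char (#4). Advance 3.
Byte at offset 15: 0xD1 = 11010001 → 2-byte char (#5). Advance 2.
Byte at offset 17: 0x24 = 00100100 → 1-byte char (#6). Advance 1.
Byte at offset 18: 0xED = 11101101 → 3-byte char (#7). Advance 3.
Byte at offset 21: 0xEF = 11101111 → 3-byte char (#8). Advance 3.
Byte at offset 24: 0xE0 = 11100000 → 3-byte char (#9). Advance 3.
Byte at offset 27: 0xF0 = 11110000 → 4-byte char (#10). Advance 4.
Reached end at offset 31 after 10 code points.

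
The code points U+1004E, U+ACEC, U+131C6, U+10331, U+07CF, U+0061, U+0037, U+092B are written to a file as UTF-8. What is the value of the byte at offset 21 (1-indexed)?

1-indexed offset 21 is 0-indexed offset 20.
U+1004E → 4-byte form F0 90 81 8E at offsets 0–3.
U+ACEC → 3-byte form EA B3 AC at offsets 4–6.
U+131C6 → 4-byte form F0 93 87 86 at offsets 7–10.
U+10331 → 4-byte form F0 90 8C B1 at offsets 11–14.
U+07CF → 2-byte form DF 8F at offsets 15–16.
U+0061 → 1-byte form 61 at offsets 17–17.
U+0037 → 1-byte form 37 at offsets 18–18.
U+092B → 3-byte form E0 A4 AB at offsets 19–21.
Offset 20 falls in char 8's range; it's byte 2 of E0 A4 AB = 0xA4.

0xA4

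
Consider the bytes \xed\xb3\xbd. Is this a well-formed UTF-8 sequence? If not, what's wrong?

invalid (encodes a surrogate (U+D800–U+DFFF))

Structurally a 3-byte sequence; payload = 0xDCFD.
But 0xDCFD is in U+D800–U+DFFF, the surrogate range. Surrogates are not Unicode scalar values and are forbidden in UTF-8.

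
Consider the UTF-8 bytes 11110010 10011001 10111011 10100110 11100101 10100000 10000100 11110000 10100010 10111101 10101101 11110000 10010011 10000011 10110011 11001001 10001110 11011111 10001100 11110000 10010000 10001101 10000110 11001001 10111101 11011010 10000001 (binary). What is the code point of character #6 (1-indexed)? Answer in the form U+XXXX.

Offset 0: leading byte 0xF2 = 11110010 → 4-byte char #1 = F2 99 BB A6.
Offset 4: leading byte 0xE5 = 11100101 → 3-byte char #2 = E5 A0 84.
Offset 7: leading byte 0xF0 = 11110000 → 4-byte char #3 = F0 A2 BD AD.
Offset 11: leading byte 0xF0 = 11110000 → 4-byte char #4 = F0 93 83 B3.
Offset 15: leading byte 0xC9 = 11001001 → 2-byte char #5 = C9 8E.
Offset 17: leading byte 0xDF = 11011111 → 2-byte char #6 = DF 8C.
Leading byte 0xDF = 11011111 matches 110xxxxx → 2-byte sequence.
Byte 1: 0xDF = 11011111, payload 11111 (5 bits).
Byte 2: 0x8C = 10001100 (10xxxxxx ✓), payload 001100.
Concatenate: 11111001100 = 0x7CC (11 bits → U+07CC).

U+07CC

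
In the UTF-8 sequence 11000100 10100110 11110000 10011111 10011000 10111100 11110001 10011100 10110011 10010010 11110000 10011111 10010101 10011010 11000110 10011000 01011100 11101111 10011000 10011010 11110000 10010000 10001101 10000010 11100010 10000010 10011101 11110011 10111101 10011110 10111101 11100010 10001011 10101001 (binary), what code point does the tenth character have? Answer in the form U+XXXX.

Offset 0: leading byte 0xC4 = 11000100 → 2-byte char #1 = C4 A6.
Offset 2: leading byte 0xF0 = 11110000 → 4-byte char #2 = F0 9F 98 BC.
Offset 6: leading byte 0xF1 = 11110001 → 4-byte char #3 = F1 9C B3 92.
Offset 10: leading byte 0xF0 = 11110000 → 4-byte char #4 = F0 9F 95 9A.
Offset 14: leading byte 0xC6 = 11000110 → 2-byte char #5 = C6 98.
Offset 16: leading byte 0x5C = 01011100 → 1-byte char #6 = 5C.
Offset 17: leading byte 0xEF = 11101111 → 3-byte char #7 = EF 98 9A.
Offset 20: leading byte 0xF0 = 11110000 → 4-byte char #8 = F0 90 8D 82.
Offset 24: leading byte 0xE2 = 11100010 → 3-byte char #9 = E2 82 9D.
Offset 27: leading byte 0xF3 = 11110011 → 4-byte char #10 = F3 BD 9E BD.
Leading byte 0xF3 = 11110011 matches 11110xxx → 4-byte sequence.
Byte 1: 0xF3 = 11110011, payload 011 (3 bits).
Byte 2: 0xBD = 10111101 (10xxxxxx ✓), payload 111101.
Byte 3: 0x9E = 10011110 (10xxxxxx ✓), payload 011110.
Byte 4: 0xBD = 10111101 (10xxxxxx ✓), payload 111101.
Concatenate: 011111101011110111101 = 0xFD7BD (21 bits → U+FD7BD).

U+FD7BD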